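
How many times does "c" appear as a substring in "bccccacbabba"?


Searching for "c" in "bccccacbabba"
Scanning each position:
  Position 0: "b" => no
  Position 1: "c" => MATCH
  Position 2: "c" => MATCH
  Position 3: "c" => MATCH
  Position 4: "c" => MATCH
  Position 5: "a" => no
  Position 6: "c" => MATCH
  Position 7: "b" => no
  Position 8: "a" => no
  Position 9: "b" => no
  Position 10: "b" => no
  Position 11: "a" => no
Total occurrences: 5

5


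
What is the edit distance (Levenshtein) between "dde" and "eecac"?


Computing edit distance: "dde" -> "eecac"
DP table:
           e    e    c    a    c
      0    1    2    3    4    5
  d   1    1    2    3    4    5
  d   2    2    2    3    4    5
  e   3    2    2    3    4    5
Edit distance = dp[3][5] = 5

5


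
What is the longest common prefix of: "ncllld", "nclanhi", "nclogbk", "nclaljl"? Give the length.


Words: ncllld, nclanhi, nclogbk, nclaljl
  Position 0: all 'n' => match
  Position 1: all 'c' => match
  Position 2: all 'l' => match
  Position 3: ('l', 'a', 'o', 'a') => mismatch, stop
LCP = "ncl" (length 3)

3


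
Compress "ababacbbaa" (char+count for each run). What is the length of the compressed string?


Input: ababacbbaa
Runs:
  'a' x 1 => "a1"
  'b' x 1 => "b1"
  'a' x 1 => "a1"
  'b' x 1 => "b1"
  'a' x 1 => "a1"
  'c' x 1 => "c1"
  'b' x 2 => "b2"
  'a' x 2 => "a2"
Compressed: "a1b1a1b1a1c1b2a2"
Compressed length: 16

16


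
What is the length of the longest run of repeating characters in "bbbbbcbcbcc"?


Input: "bbbbbcbcbcc"
Scanning for longest run:
  Position 1 ('b'): continues run of 'b', length=2
  Position 2 ('b'): continues run of 'b', length=3
  Position 3 ('b'): continues run of 'b', length=4
  Position 4 ('b'): continues run of 'b', length=5
  Position 5 ('c'): new char, reset run to 1
  Position 6 ('b'): new char, reset run to 1
  Position 7 ('c'): new char, reset run to 1
  Position 8 ('b'): new char, reset run to 1
  Position 9 ('c'): new char, reset run to 1
  Position 10 ('c'): continues run of 'c', length=2
Longest run: 'b' with length 5

5


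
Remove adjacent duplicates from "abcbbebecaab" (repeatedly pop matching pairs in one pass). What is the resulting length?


Input: abcbbebecaab
Stack-based adjacent duplicate removal:
  Read 'a': push. Stack: a
  Read 'b': push. Stack: ab
  Read 'c': push. Stack: abc
  Read 'b': push. Stack: abcb
  Read 'b': matches stack top 'b' => pop. Stack: abc
  Read 'e': push. Stack: abce
  Read 'b': push. Stack: abceb
  Read 'e': push. Stack: abcebe
  Read 'c': push. Stack: abcebec
  Read 'a': push. Stack: abcebeca
  Read 'a': matches stack top 'a' => pop. Stack: abcebec
  Read 'b': push. Stack: abcebecb
Final stack: "abcebecb" (length 8)

8


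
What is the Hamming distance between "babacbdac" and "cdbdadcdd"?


Comparing "babacbdac" and "cdbdadcdd" position by position:
  Position 0: 'b' vs 'c' => differ
  Position 1: 'a' vs 'd' => differ
  Position 2: 'b' vs 'b' => same
  Position 3: 'a' vs 'd' => differ
  Position 4: 'c' vs 'a' => differ
  Position 5: 'b' vs 'd' => differ
  Position 6: 'd' vs 'c' => differ
  Position 7: 'a' vs 'd' => differ
  Position 8: 'c' vs 'd' => differ
Total differences (Hamming distance): 8

8


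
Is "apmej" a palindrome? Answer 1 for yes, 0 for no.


Input: apmej
Reversed: jempa
  Compare pos 0 ('a') with pos 4 ('j'): MISMATCH
  Compare pos 1 ('p') with pos 3 ('e'): MISMATCH
Result: not a palindrome

0


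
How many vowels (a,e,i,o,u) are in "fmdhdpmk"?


Input: fmdhdpmk
Checking each character:
  'f' at position 0: consonant
  'm' at position 1: consonant
  'd' at position 2: consonant
  'h' at position 3: consonant
  'd' at position 4: consonant
  'p' at position 5: consonant
  'm' at position 6: consonant
  'k' at position 7: consonant
Total vowels: 0

0


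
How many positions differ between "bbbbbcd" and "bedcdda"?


Comparing "bbbbbcd" and "bedcdda" position by position:
  Position 0: 'b' vs 'b' => same
  Position 1: 'b' vs 'e' => DIFFER
  Position 2: 'b' vs 'd' => DIFFER
  Position 3: 'b' vs 'c' => DIFFER
  Position 4: 'b' vs 'd' => DIFFER
  Position 5: 'c' vs 'd' => DIFFER
  Position 6: 'd' vs 'a' => DIFFER
Positions that differ: 6

6


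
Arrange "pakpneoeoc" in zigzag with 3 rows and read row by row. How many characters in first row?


Zigzag "pakpneoeoc" into 3 rows:
Placing characters:
  'p' => row 0
  'a' => row 1
  'k' => row 2
  'p' => row 1
  'n' => row 0
  'e' => row 1
  'o' => row 2
  'e' => row 1
  'o' => row 0
  'c' => row 1
Rows:
  Row 0: "pno"
  Row 1: "apeec"
  Row 2: "ko"
First row length: 3

3


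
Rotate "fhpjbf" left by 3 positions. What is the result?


Input: "fhpjbf", rotate left by 3
First 3 characters: "fhp"
Remaining characters: "jbf"
Concatenate remaining + first: "jbf" + "fhp" = "jbffhp"

jbffhp


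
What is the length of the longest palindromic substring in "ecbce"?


Input: "ecbce"
Checking substrings for palindromes:
  [0:5] "ecbce" (len 5) => palindrome
  [1:4] "cbc" (len 3) => palindrome
Longest palindromic substring: "ecbce" with length 5

5


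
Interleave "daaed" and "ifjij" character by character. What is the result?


Interleaving "daaed" and "ifjij":
  Position 0: 'd' from first, 'i' from second => "di"
  Position 1: 'a' from first, 'f' from second => "af"
  Position 2: 'a' from first, 'j' from second => "aj"
  Position 3: 'e' from first, 'i' from second => "ei"
  Position 4: 'd' from first, 'j' from second => "dj"
Result: diafajeidj

diafajeidj


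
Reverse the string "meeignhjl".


Input: meeignhjl
Reading characters right to left:
  Position 8: 'l'
  Position 7: 'j'
  Position 6: 'h'
  Position 5: 'n'
  Position 4: 'g'
  Position 3: 'i'
  Position 2: 'e'
  Position 1: 'e'
  Position 0: 'm'
Reversed: ljhngieem

ljhngieem


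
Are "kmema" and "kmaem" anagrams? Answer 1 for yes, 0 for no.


Strings: "kmema", "kmaem"
Sorted first:  aekmm
Sorted second: aekmm
Sorted forms match => anagrams

1


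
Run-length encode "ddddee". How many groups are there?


Input: ddddee
Scanning for consecutive runs:
  Group 1: 'd' x 4 (positions 0-3)
  Group 2: 'e' x 2 (positions 4-5)
Total groups: 2

2


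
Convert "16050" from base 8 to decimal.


Input: "16050" in base 8
Positional expansion:
  Digit '1' (value 1) x 8^4 = 4096
  Digit '6' (value 6) x 8^3 = 3072
  Digit '0' (value 0) x 8^2 = 0
  Digit '5' (value 5) x 8^1 = 40
  Digit '0' (value 0) x 8^0 = 0
Sum = 7208

7208


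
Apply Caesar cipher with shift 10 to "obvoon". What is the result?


Caesar cipher: shift "obvoon" by 10
  'o' (pos 14) + 10 = pos 24 = 'y'
  'b' (pos 1) + 10 = pos 11 = 'l'
  'v' (pos 21) + 10 = pos 5 = 'f'
  'o' (pos 14) + 10 = pos 24 = 'y'
  'o' (pos 14) + 10 = pos 24 = 'y'
  'n' (pos 13) + 10 = pos 23 = 'x'
Result: ylfyyx

ylfyyx


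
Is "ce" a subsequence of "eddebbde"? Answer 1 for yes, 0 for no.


Check if "ce" is a subsequence of "eddebbde"
Greedy scan:
  Position 0 ('e'): no match needed
  Position 1 ('d'): no match needed
  Position 2 ('d'): no match needed
  Position 3 ('e'): no match needed
  Position 4 ('b'): no match needed
  Position 5 ('b'): no match needed
  Position 6 ('d'): no match needed
  Position 7 ('e'): no match needed
Only matched 0/2 characters => not a subsequence

0


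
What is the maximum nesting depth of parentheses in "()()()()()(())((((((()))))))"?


Input: "()()()()()(())((((((()))))))"
Tracking depth:
  Position 0 '(': depth becomes 1
  Position 1 ')': depth becomes 0
  Position 2 '(': depth becomes 1
  Position 3 ')': depth becomes 0
  Position 4 '(': depth becomes 1
  Position 5 ')': depth becomes 0
  Position 6 '(': depth becomes 1
  Position 7 ')': depth becomes 0
  Position 8 '(': depth becomes 1
  Position 9 ')': depth becomes 0
  Position 10 '(': depth becomes 1
  Position 11 '(': depth becomes 2
  Position 12 ')': depth becomes 1
  Position 13 ')': depth becomes 0
  Position 14 '(': depth becomes 1
  Position 15 '(': depth becomes 2
  Position 16 '(': depth becomes 3
  Position 17 '(': depth becomes 4
  Position 18 '(': depth becomes 5
  Position 19 '(': depth becomes 6
  Position 20 '(': depth becomes 7
  Position 21 ')': depth becomes 6
  Position 22 ')': depth becomes 5
  Position 23 ')': depth becomes 4
  Position 24 ')': depth becomes 3
  Position 25 ')': depth becomes 2
  Position 26 ')': depth becomes 1
  Position 27 ')': depth becomes 0
Maximum depth reached: 7

7


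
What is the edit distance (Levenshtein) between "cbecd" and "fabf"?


Computing edit distance: "cbecd" -> "fabf"
DP table:
           f    a    b    f
      0    1    2    3    4
  c   1    1    2    3    4
  b   2    2    2    2    3
  e   3    3    3    3    3
  c   4    4    4    4    4
  d   5    5    5    5    5
Edit distance = dp[5][4] = 5

5


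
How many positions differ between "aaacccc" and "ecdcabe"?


Comparing "aaacccc" and "ecdcabe" position by position:
  Position 0: 'a' vs 'e' => DIFFER
  Position 1: 'a' vs 'c' => DIFFER
  Position 2: 'a' vs 'd' => DIFFER
  Position 3: 'c' vs 'c' => same
  Position 4: 'c' vs 'a' => DIFFER
  Position 5: 'c' vs 'b' => DIFFER
  Position 6: 'c' vs 'e' => DIFFER
Positions that differ: 6

6


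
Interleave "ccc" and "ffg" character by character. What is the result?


Interleaving "ccc" and "ffg":
  Position 0: 'c' from first, 'f' from second => "cf"
  Position 1: 'c' from first, 'f' from second => "cf"
  Position 2: 'c' from first, 'g' from second => "cg"
Result: cfcfcg

cfcfcg


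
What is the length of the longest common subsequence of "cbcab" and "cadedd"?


LCS of "cbcab" and "cadedd"
DP table:
           c    a    d    e    d    d
      0    0    0    0    0    0    0
  c   0    1    1    1    1    1    1
  b   0    1    1    1    1    1    1
  c   0    1    1    1    1    1    1
  a   0    1    2    2    2    2    2
  b   0    1    2    2    2    2    2
LCS length = dp[5][6] = 2

2


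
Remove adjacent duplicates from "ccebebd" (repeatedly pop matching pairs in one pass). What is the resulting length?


Input: ccebebd
Stack-based adjacent duplicate removal:
  Read 'c': push. Stack: c
  Read 'c': matches stack top 'c' => pop. Stack: (empty)
  Read 'e': push. Stack: e
  Read 'b': push. Stack: eb
  Read 'e': push. Stack: ebe
  Read 'b': push. Stack: ebeb
  Read 'd': push. Stack: ebebd
Final stack: "ebebd" (length 5)

5


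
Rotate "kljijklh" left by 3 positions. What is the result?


Input: "kljijklh", rotate left by 3
First 3 characters: "klj"
Remaining characters: "ijklh"
Concatenate remaining + first: "ijklh" + "klj" = "ijklhklj"

ijklhklj


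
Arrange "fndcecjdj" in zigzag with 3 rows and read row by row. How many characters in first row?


Zigzag "fndcecjdj" into 3 rows:
Placing characters:
  'f' => row 0
  'n' => row 1
  'd' => row 2
  'c' => row 1
  'e' => row 0
  'c' => row 1
  'j' => row 2
  'd' => row 1
  'j' => row 0
Rows:
  Row 0: "fej"
  Row 1: "nccd"
  Row 2: "dj"
First row length: 3

3


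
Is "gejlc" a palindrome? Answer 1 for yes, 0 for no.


Input: gejlc
Reversed: cljeg
  Compare pos 0 ('g') with pos 4 ('c'): MISMATCH
  Compare pos 1 ('e') with pos 3 ('l'): MISMATCH
Result: not a palindrome

0


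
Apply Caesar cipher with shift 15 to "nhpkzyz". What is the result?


Caesar cipher: shift "nhpkzyz" by 15
  'n' (pos 13) + 15 = pos 2 = 'c'
  'h' (pos 7) + 15 = pos 22 = 'w'
  'p' (pos 15) + 15 = pos 4 = 'e'
  'k' (pos 10) + 15 = pos 25 = 'z'
  'z' (pos 25) + 15 = pos 14 = 'o'
  'y' (pos 24) + 15 = pos 13 = 'n'
  'z' (pos 25) + 15 = pos 14 = 'o'
Result: cwezono

cwezono


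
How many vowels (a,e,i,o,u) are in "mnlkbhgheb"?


Input: mnlkbhgheb
Checking each character:
  'm' at position 0: consonant
  'n' at position 1: consonant
  'l' at position 2: consonant
  'k' at position 3: consonant
  'b' at position 4: consonant
  'h' at position 5: consonant
  'g' at position 6: consonant
  'h' at position 7: consonant
  'e' at position 8: vowel (running total: 1)
  'b' at position 9: consonant
Total vowels: 1

1


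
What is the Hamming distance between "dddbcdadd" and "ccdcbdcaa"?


Comparing "dddbcdadd" and "ccdcbdcaa" position by position:
  Position 0: 'd' vs 'c' => differ
  Position 1: 'd' vs 'c' => differ
  Position 2: 'd' vs 'd' => same
  Position 3: 'b' vs 'c' => differ
  Position 4: 'c' vs 'b' => differ
  Position 5: 'd' vs 'd' => same
  Position 6: 'a' vs 'c' => differ
  Position 7: 'd' vs 'a' => differ
  Position 8: 'd' vs 'a' => differ
Total differences (Hamming distance): 7

7


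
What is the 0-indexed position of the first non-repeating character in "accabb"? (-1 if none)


Input: accabb
Character frequencies:
  'a': 2
  'b': 2
  'c': 2
Scanning left to right for freq == 1:
  Position 0 ('a'): freq=2, skip
  Position 1 ('c'): freq=2, skip
  Position 2 ('c'): freq=2, skip
  Position 3 ('a'): freq=2, skip
  Position 4 ('b'): freq=2, skip
  Position 5 ('b'): freq=2, skip
  No unique character found => answer = -1

-1


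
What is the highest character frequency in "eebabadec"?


Input: eebabadec
Character counts:
  'a': 2
  'b': 2
  'c': 1
  'd': 1
  'e': 3
Maximum frequency: 3

3


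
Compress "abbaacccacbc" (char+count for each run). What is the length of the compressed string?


Input: abbaacccacbc
Runs:
  'a' x 1 => "a1"
  'b' x 2 => "b2"
  'a' x 2 => "a2"
  'c' x 3 => "c3"
  'a' x 1 => "a1"
  'c' x 1 => "c1"
  'b' x 1 => "b1"
  'c' x 1 => "c1"
Compressed: "a1b2a2c3a1c1b1c1"
Compressed length: 16

16


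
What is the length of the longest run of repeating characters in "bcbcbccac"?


Input: "bcbcbccac"
Scanning for longest run:
  Position 1 ('c'): new char, reset run to 1
  Position 2 ('b'): new char, reset run to 1
  Position 3 ('c'): new char, reset run to 1
  Position 4 ('b'): new char, reset run to 1
  Position 5 ('c'): new char, reset run to 1
  Position 6 ('c'): continues run of 'c', length=2
  Position 7 ('a'): new char, reset run to 1
  Position 8 ('c'): new char, reset run to 1
Longest run: 'c' with length 2

2


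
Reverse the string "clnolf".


Input: clnolf
Reading characters right to left:
  Position 5: 'f'
  Position 4: 'l'
  Position 3: 'o'
  Position 2: 'n'
  Position 1: 'l'
  Position 0: 'c'
Reversed: flonlc

flonlc


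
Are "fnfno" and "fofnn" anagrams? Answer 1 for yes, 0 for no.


Strings: "fnfno", "fofnn"
Sorted first:  ffnno
Sorted second: ffnno
Sorted forms match => anagrams

1


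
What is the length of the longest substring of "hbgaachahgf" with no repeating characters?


Input: "hbgaachahgf"
Sliding window (track last position of each char):
  Position 0 ('h'): window [0,0] length 1 -- new best
  Position 1 ('b'): window [0,1] length 2 -- new best
  Position 2 ('g'): window [0,2] length 3 -- new best
  Position 3 ('a'): window [0,3] length 4 -- new best
  Position 4 ('a'): repeat (last at 3), move window start to 4
  Position 4 ('a'): window [4,4] length 1
  Position 5 ('c'): window [4,5] length 2
  Position 6 ('h'): window [4,6] length 3
  Position 7 ('a'): repeat (last at 4), move window start to 5
  Position 7 ('a'): window [5,7] length 3
  Position 8 ('h'): repeat (last at 6), move window start to 7
  Position 8 ('h'): window [7,8] length 2
  Position 9 ('g'): window [7,9] length 3
  Position 10 ('f'): window [7,10] length 4
Longest substring with no repeats: "hbga" with length 4

4


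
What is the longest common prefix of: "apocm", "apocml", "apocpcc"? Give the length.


Words: apocm, apocml, apocpcc
  Position 0: all 'a' => match
  Position 1: all 'p' => match
  Position 2: all 'o' => match
  Position 3: all 'c' => match
  Position 4: ('m', 'm', 'p') => mismatch, stop
LCP = "apoc" (length 4)

4


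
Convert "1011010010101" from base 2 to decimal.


Input: "1011010010101" in base 2
Positional expansion:
  Digit '1' (value 1) x 2^12 = 4096
  Digit '0' (value 0) x 2^11 = 0
  Digit '1' (value 1) x 2^10 = 1024
  Digit '1' (value 1) x 2^9 = 512
  Digit '0' (value 0) x 2^8 = 0
  Digit '1' (value 1) x 2^7 = 128
  Digit '0' (value 0) x 2^6 = 0
  Digit '0' (value 0) x 2^5 = 0
  Digit '1' (value 1) x 2^4 = 16
  Digit '0' (value 0) x 2^3 = 0
  Digit '1' (value 1) x 2^2 = 4
  Digit '0' (value 0) x 2^1 = 0
  Digit '1' (value 1) x 2^0 = 1
Sum = 5781

5781


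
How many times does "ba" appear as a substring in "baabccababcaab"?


Searching for "ba" in "baabccababcaab"
Scanning each position:
  Position 0: "ba" => MATCH
  Position 1: "aa" => no
  Position 2: "ab" => no
  Position 3: "bc" => no
  Position 4: "cc" => no
  Position 5: "ca" => no
  Position 6: "ab" => no
  Position 7: "ba" => MATCH
  Position 8: "ab" => no
  Position 9: "bc" => no
  Position 10: "ca" => no
  Position 11: "aa" => no
  Position 12: "ab" => no
Total occurrences: 2

2


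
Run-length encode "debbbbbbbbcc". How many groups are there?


Input: debbbbbbbbcc
Scanning for consecutive runs:
  Group 1: 'd' x 1 (positions 0-0)
  Group 2: 'e' x 1 (positions 1-1)
  Group 3: 'b' x 8 (positions 2-9)
  Group 4: 'c' x 2 (positions 10-11)
Total groups: 4

4


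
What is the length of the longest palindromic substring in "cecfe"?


Input: "cecfe"
Checking substrings for palindromes:
  [0:3] "cec" (len 3) => palindrome
Longest palindromic substring: "cec" with length 3

3


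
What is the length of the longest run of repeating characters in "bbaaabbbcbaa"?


Input: "bbaaabbbcbaa"
Scanning for longest run:
  Position 1 ('b'): continues run of 'b', length=2
  Position 2 ('a'): new char, reset run to 1
  Position 3 ('a'): continues run of 'a', length=2
  Position 4 ('a'): continues run of 'a', length=3
  Position 5 ('b'): new char, reset run to 1
  Position 6 ('b'): continues run of 'b', length=2
  Position 7 ('b'): continues run of 'b', length=3
  Position 8 ('c'): new char, reset run to 1
  Position 9 ('b'): new char, reset run to 1
  Position 10 ('a'): new char, reset run to 1
  Position 11 ('a'): continues run of 'a', length=2
Longest run: 'a' with length 3

3


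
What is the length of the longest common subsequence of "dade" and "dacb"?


LCS of "dade" and "dacb"
DP table:
           d    a    c    b
      0    0    0    0    0
  d   0    1    1    1    1
  a   0    1    2    2    2
  d   0    1    2    2    2
  e   0    1    2    2    2
LCS length = dp[4][4] = 2

2


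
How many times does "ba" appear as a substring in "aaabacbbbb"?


Searching for "ba" in "aaabacbbbb"
Scanning each position:
  Position 0: "aa" => no
  Position 1: "aa" => no
  Position 2: "ab" => no
  Position 3: "ba" => MATCH
  Position 4: "ac" => no
  Position 5: "cb" => no
  Position 6: "bb" => no
  Position 7: "bb" => no
  Position 8: "bb" => no
Total occurrences: 1

1


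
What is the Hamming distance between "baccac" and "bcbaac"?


Comparing "baccac" and "bcbaac" position by position:
  Position 0: 'b' vs 'b' => same
  Position 1: 'a' vs 'c' => differ
  Position 2: 'c' vs 'b' => differ
  Position 3: 'c' vs 'a' => differ
  Position 4: 'a' vs 'a' => same
  Position 5: 'c' vs 'c' => same
Total differences (Hamming distance): 3

3


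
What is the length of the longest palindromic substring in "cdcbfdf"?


Input: "cdcbfdf"
Checking substrings for palindromes:
  [0:3] "cdc" (len 3) => palindrome
  [4:7] "fdf" (len 3) => palindrome
Longest palindromic substring: "cdc" with length 3

3


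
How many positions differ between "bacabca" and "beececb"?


Comparing "bacabca" and "beececb" position by position:
  Position 0: 'b' vs 'b' => same
  Position 1: 'a' vs 'e' => DIFFER
  Position 2: 'c' vs 'e' => DIFFER
  Position 3: 'a' vs 'c' => DIFFER
  Position 4: 'b' vs 'e' => DIFFER
  Position 5: 'c' vs 'c' => same
  Position 6: 'a' vs 'b' => DIFFER
Positions that differ: 5

5


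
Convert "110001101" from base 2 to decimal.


Input: "110001101" in base 2
Positional expansion:
  Digit '1' (value 1) x 2^8 = 256
  Digit '1' (value 1) x 2^7 = 128
  Digit '0' (value 0) x 2^6 = 0
  Digit '0' (value 0) x 2^5 = 0
  Digit '0' (value 0) x 2^4 = 0
  Digit '1' (value 1) x 2^3 = 8
  Digit '1' (value 1) x 2^2 = 4
  Digit '0' (value 0) x 2^1 = 0
  Digit '1' (value 1) x 2^0 = 1
Sum = 397

397


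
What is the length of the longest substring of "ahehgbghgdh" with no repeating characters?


Input: "ahehgbghgdh"
Sliding window (track last position of each char):
  Position 0 ('a'): window [0,0] length 1 -- new best
  Position 1 ('h'): window [0,1] length 2 -- new best
  Position 2 ('e'): window [0,2] length 3 -- new best
  Position 3 ('h'): repeat (last at 1), move window start to 2
  Position 3 ('h'): window [2,3] length 2
  Position 4 ('g'): window [2,4] length 3
  Position 5 ('b'): window [2,5] length 4 -- new best
  Position 6 ('g'): repeat (last at 4), move window start to 5
  Position 6 ('g'): window [5,6] length 2
  Position 7 ('h'): window [5,7] length 3
  Position 8 ('g'): repeat (last at 6), move window start to 7
  Position 8 ('g'): window [7,8] length 2
  Position 9 ('d'): window [7,9] length 3
  Position 10 ('h'): repeat (last at 7), move window start to 8
  Position 10 ('h'): window [8,10] length 3
Longest substring with no repeats: "ehgb" with length 4

4


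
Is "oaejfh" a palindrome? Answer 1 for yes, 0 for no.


Input: oaejfh
Reversed: hfjeao
  Compare pos 0 ('o') with pos 5 ('h'): MISMATCH
  Compare pos 1 ('a') with pos 4 ('f'): MISMATCH
  Compare pos 2 ('e') with pos 3 ('j'): MISMATCH
Result: not a palindrome

0


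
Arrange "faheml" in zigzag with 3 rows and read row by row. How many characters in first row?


Zigzag "faheml" into 3 rows:
Placing characters:
  'f' => row 0
  'a' => row 1
  'h' => row 2
  'e' => row 1
  'm' => row 0
  'l' => row 1
Rows:
  Row 0: "fm"
  Row 1: "ael"
  Row 2: "h"
First row length: 2

2


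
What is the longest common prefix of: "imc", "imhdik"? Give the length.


Words: imc, imhdik
  Position 0: all 'i' => match
  Position 1: all 'm' => match
  Position 2: ('c', 'h') => mismatch, stop
LCP = "im" (length 2)

2


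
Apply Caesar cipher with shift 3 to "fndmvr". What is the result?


Caesar cipher: shift "fndmvr" by 3
  'f' (pos 5) + 3 = pos 8 = 'i'
  'n' (pos 13) + 3 = pos 16 = 'q'
  'd' (pos 3) + 3 = pos 6 = 'g'
  'm' (pos 12) + 3 = pos 15 = 'p'
  'v' (pos 21) + 3 = pos 24 = 'y'
  'r' (pos 17) + 3 = pos 20 = 'u'
Result: iqgpyu

iqgpyu


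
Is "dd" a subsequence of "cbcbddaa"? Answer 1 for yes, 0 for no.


Check if "dd" is a subsequence of "cbcbddaa"
Greedy scan:
  Position 0 ('c'): no match needed
  Position 1 ('b'): no match needed
  Position 2 ('c'): no match needed
  Position 3 ('b'): no match needed
  Position 4 ('d'): matches sub[0] = 'd'
  Position 5 ('d'): matches sub[1] = 'd'
  Position 6 ('a'): no match needed
  Position 7 ('a'): no match needed
All 2 characters matched => is a subsequence

1


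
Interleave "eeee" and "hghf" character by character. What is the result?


Interleaving "eeee" and "hghf":
  Position 0: 'e' from first, 'h' from second => "eh"
  Position 1: 'e' from first, 'g' from second => "eg"
  Position 2: 'e' from first, 'h' from second => "eh"
  Position 3: 'e' from first, 'f' from second => "ef"
Result: ehegehef

ehegehef


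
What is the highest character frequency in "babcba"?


Input: babcba
Character counts:
  'a': 2
  'b': 3
  'c': 1
Maximum frequency: 3

3


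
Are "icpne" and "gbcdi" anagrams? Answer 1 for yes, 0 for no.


Strings: "icpne", "gbcdi"
Sorted first:  ceinp
Sorted second: bcdgi
Differ at position 0: 'c' vs 'b' => not anagrams

0


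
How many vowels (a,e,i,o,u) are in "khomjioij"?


Input: khomjioij
Checking each character:
  'k' at position 0: consonant
  'h' at position 1: consonant
  'o' at position 2: vowel (running total: 1)
  'm' at position 3: consonant
  'j' at position 4: consonant
  'i' at position 5: vowel (running total: 2)
  'o' at position 6: vowel (running total: 3)
  'i' at position 7: vowel (running total: 4)
  'j' at position 8: consonant
Total vowels: 4

4


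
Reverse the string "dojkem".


Input: dojkem
Reading characters right to left:
  Position 5: 'm'
  Position 4: 'e'
  Position 3: 'k'
  Position 2: 'j'
  Position 1: 'o'
  Position 0: 'd'
Reversed: mekjod

mekjod


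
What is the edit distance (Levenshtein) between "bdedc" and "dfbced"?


Computing edit distance: "bdedc" -> "dfbced"
DP table:
           d    f    b    c    e    d
      0    1    2    3    4    5    6
  b   1    1    2    2    3    4    5
  d   2    1    2    3    3    4    4
  e   3    2    2    3    4    3    4
  d   4    3    3    3    4    4    3
  c   5    4    4    4    3    4    4
Edit distance = dp[5][6] = 4

4


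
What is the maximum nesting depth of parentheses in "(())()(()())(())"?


Input: "(())()(()())(())"
Tracking depth:
  Position 0 '(': depth becomes 1
  Position 1 '(': depth becomes 2
  Position 2 ')': depth becomes 1
  Position 3 ')': depth becomes 0
  Position 4 '(': depth becomes 1
  Position 5 ')': depth becomes 0
  Position 6 '(': depth becomes 1
  Position 7 '(': depth becomes 2
  Position 8 ')': depth becomes 1
  Position 9 '(': depth becomes 2
  Position 10 ')': depth becomes 1
  Position 11 ')': depth becomes 0
  Position 12 '(': depth becomes 1
  Position 13 '(': depth becomes 2
  Position 14 ')': depth becomes 1
  Position 15 ')': depth becomes 0
Maximum depth reached: 2

2


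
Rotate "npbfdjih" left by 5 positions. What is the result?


Input: "npbfdjih", rotate left by 5
First 5 characters: "npbfd"
Remaining characters: "jih"
Concatenate remaining + first: "jih" + "npbfd" = "jihnpbfd"

jihnpbfd


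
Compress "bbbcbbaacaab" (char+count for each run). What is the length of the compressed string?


Input: bbbcbbaacaab
Runs:
  'b' x 3 => "b3"
  'c' x 1 => "c1"
  'b' x 2 => "b2"
  'a' x 2 => "a2"
  'c' x 1 => "c1"
  'a' x 2 => "a2"
  'b' x 1 => "b1"
Compressed: "b3c1b2a2c1a2b1"
Compressed length: 14

14


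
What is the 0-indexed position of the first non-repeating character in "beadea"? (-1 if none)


Input: beadea
Character frequencies:
  'a': 2
  'b': 1
  'd': 1
  'e': 2
Scanning left to right for freq == 1:
  Position 0 ('b'): unique! => answer = 0

0


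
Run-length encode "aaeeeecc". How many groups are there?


Input: aaeeeecc
Scanning for consecutive runs:
  Group 1: 'a' x 2 (positions 0-1)
  Group 2: 'e' x 4 (positions 2-5)
  Group 3: 'c' x 2 (positions 6-7)
Total groups: 3

3


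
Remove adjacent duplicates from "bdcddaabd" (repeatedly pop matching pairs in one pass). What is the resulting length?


Input: bdcddaabd
Stack-based adjacent duplicate removal:
  Read 'b': push. Stack: b
  Read 'd': push. Stack: bd
  Read 'c': push. Stack: bdc
  Read 'd': push. Stack: bdcd
  Read 'd': matches stack top 'd' => pop. Stack: bdc
  Read 'a': push. Stack: bdca
  Read 'a': matches stack top 'a' => pop. Stack: bdc
  Read 'b': push. Stack: bdcb
  Read 'd': push. Stack: bdcbd
Final stack: "bdcbd" (length 5)

5


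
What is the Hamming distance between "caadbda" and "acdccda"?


Comparing "caadbda" and "acdccda" position by position:
  Position 0: 'c' vs 'a' => differ
  Position 1: 'a' vs 'c' => differ
  Position 2: 'a' vs 'd' => differ
  Position 3: 'd' vs 'c' => differ
  Position 4: 'b' vs 'c' => differ
  Position 5: 'd' vs 'd' => same
  Position 6: 'a' vs 'a' => same
Total differences (Hamming distance): 5

5


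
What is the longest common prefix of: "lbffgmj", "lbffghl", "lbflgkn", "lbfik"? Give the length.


Words: lbffgmj, lbffghl, lbflgkn, lbfik
  Position 0: all 'l' => match
  Position 1: all 'b' => match
  Position 2: all 'f' => match
  Position 3: ('f', 'f', 'l', 'i') => mismatch, stop
LCP = "lbf" (length 3)

3


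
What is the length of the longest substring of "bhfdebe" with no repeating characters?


Input: "bhfdebe"
Sliding window (track last position of each char):
  Position 0 ('b'): window [0,0] length 1 -- new best
  Position 1 ('h'): window [0,1] length 2 -- new best
  Position 2 ('f'): window [0,2] length 3 -- new best
  Position 3 ('d'): window [0,3] length 4 -- new best
  Position 4 ('e'): window [0,4] length 5 -- new best
  Position 5 ('b'): repeat (last at 0), move window start to 1
  Position 5 ('b'): window [1,5] length 5
  Position 6 ('e'): repeat (last at 4), move window start to 5
  Position 6 ('e'): window [5,6] length 2
Longest substring with no repeats: "bhfde" with length 5

5


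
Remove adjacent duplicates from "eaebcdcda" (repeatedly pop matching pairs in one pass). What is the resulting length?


Input: eaebcdcda
Stack-based adjacent duplicate removal:
  Read 'e': push. Stack: e
  Read 'a': push. Stack: ea
  Read 'e': push. Stack: eae
  Read 'b': push. Stack: eaeb
  Read 'c': push. Stack: eaebc
  Read 'd': push. Stack: eaebcd
  Read 'c': push. Stack: eaebcdc
  Read 'd': push. Stack: eaebcdcd
  Read 'a': push. Stack: eaebcdcda
Final stack: "eaebcdcda" (length 9)

9


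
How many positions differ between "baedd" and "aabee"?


Comparing "baedd" and "aabee" position by position:
  Position 0: 'b' vs 'a' => DIFFER
  Position 1: 'a' vs 'a' => same
  Position 2: 'e' vs 'b' => DIFFER
  Position 3: 'd' vs 'e' => DIFFER
  Position 4: 'd' vs 'e' => DIFFER
Positions that differ: 4

4


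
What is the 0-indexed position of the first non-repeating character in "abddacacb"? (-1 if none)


Input: abddacacb
Character frequencies:
  'a': 3
  'b': 2
  'c': 2
  'd': 2
Scanning left to right for freq == 1:
  Position 0 ('a'): freq=3, skip
  Position 1 ('b'): freq=2, skip
  Position 2 ('d'): freq=2, skip
  Position 3 ('d'): freq=2, skip
  Position 4 ('a'): freq=3, skip
  Position 5 ('c'): freq=2, skip
  Position 6 ('a'): freq=3, skip
  Position 7 ('c'): freq=2, skip
  Position 8 ('b'): freq=2, skip
  No unique character found => answer = -1

-1


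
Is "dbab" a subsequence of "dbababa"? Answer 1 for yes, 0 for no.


Check if "dbab" is a subsequence of "dbababa"
Greedy scan:
  Position 0 ('d'): matches sub[0] = 'd'
  Position 1 ('b'): matches sub[1] = 'b'
  Position 2 ('a'): matches sub[2] = 'a'
  Position 3 ('b'): matches sub[3] = 'b'
  Position 4 ('a'): no match needed
  Position 5 ('b'): no match needed
  Position 6 ('a'): no match needed
All 4 characters matched => is a subsequence

1


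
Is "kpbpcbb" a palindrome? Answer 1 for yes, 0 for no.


Input: kpbpcbb
Reversed: bbcpbpk
  Compare pos 0 ('k') with pos 6 ('b'): MISMATCH
  Compare pos 1 ('p') with pos 5 ('b'): MISMATCH
  Compare pos 2 ('b') with pos 4 ('c'): MISMATCH
Result: not a palindrome

0


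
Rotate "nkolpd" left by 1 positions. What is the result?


Input: "nkolpd", rotate left by 1
First 1 characters: "n"
Remaining characters: "kolpd"
Concatenate remaining + first: "kolpd" + "n" = "kolpdn"

kolpdn


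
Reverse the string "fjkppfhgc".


Input: fjkppfhgc
Reading characters right to left:
  Position 8: 'c'
  Position 7: 'g'
  Position 6: 'h'
  Position 5: 'f'
  Position 4: 'p'
  Position 3: 'p'
  Position 2: 'k'
  Position 1: 'j'
  Position 0: 'f'
Reversed: cghfppkjf

cghfppkjf


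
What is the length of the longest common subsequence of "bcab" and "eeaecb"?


LCS of "bcab" and "eeaecb"
DP table:
           e    e    a    e    c    b
      0    0    0    0    0    0    0
  b   0    0    0    0    0    0    1
  c   0    0    0    0    0    1    1
  a   0    0    0    1    1    1    1
  b   0    0    0    1    1    1    2
LCS length = dp[4][6] = 2

2


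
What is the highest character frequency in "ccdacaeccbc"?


Input: ccdacaeccbc
Character counts:
  'a': 2
  'b': 1
  'c': 6
  'd': 1
  'e': 1
Maximum frequency: 6

6


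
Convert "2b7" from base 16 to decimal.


Input: "2b7" in base 16
Positional expansion:
  Digit '2' (value 2) x 16^2 = 512
  Digit 'b' (value 11) x 16^1 = 176
  Digit '7' (value 7) x 16^0 = 7
Sum = 695

695


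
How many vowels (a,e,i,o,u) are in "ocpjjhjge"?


Input: ocpjjhjge
Checking each character:
  'o' at position 0: vowel (running total: 1)
  'c' at position 1: consonant
  'p' at position 2: consonant
  'j' at position 3: consonant
  'j' at position 4: consonant
  'h' at position 5: consonant
  'j' at position 6: consonant
  'g' at position 7: consonant
  'e' at position 8: vowel (running total: 2)
Total vowels: 2

2


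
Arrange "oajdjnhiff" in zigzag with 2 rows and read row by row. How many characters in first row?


Zigzag "oajdjnhiff" into 2 rows:
Placing characters:
  'o' => row 0
  'a' => row 1
  'j' => row 0
  'd' => row 1
  'j' => row 0
  'n' => row 1
  'h' => row 0
  'i' => row 1
  'f' => row 0
  'f' => row 1
Rows:
  Row 0: "ojjhf"
  Row 1: "adnif"
First row length: 5

5


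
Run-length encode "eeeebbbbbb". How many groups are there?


Input: eeeebbbbbb
Scanning for consecutive runs:
  Group 1: 'e' x 4 (positions 0-3)
  Group 2: 'b' x 6 (positions 4-9)
Total groups: 2

2


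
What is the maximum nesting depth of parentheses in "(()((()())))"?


Input: "(()((()())))"
Tracking depth:
  Position 0 '(': depth becomes 1
  Position 1 '(': depth becomes 2
  Position 2 ')': depth becomes 1
  Position 3 '(': depth becomes 2
  Position 4 '(': depth becomes 3
  Position 5 '(': depth becomes 4
  Position 6 ')': depth becomes 3
  Position 7 '(': depth becomes 4
  Position 8 ')': depth becomes 3
  Position 9 ')': depth becomes 2
  Position 10 ')': depth becomes 1
  Position 11 ')': depth becomes 0
Maximum depth reached: 4

4


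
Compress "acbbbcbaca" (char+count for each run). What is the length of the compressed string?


Input: acbbbcbaca
Runs:
  'a' x 1 => "a1"
  'c' x 1 => "c1"
  'b' x 3 => "b3"
  'c' x 1 => "c1"
  'b' x 1 => "b1"
  'a' x 1 => "a1"
  'c' x 1 => "c1"
  'a' x 1 => "a1"
Compressed: "a1c1b3c1b1a1c1a1"
Compressed length: 16

16


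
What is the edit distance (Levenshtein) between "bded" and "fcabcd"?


Computing edit distance: "bded" -> "fcabcd"
DP table:
           f    c    a    b    c    d
      0    1    2    3    4    5    6
  b   1    1    2    3    3    4    5
  d   2    2    2    3    4    4    4
  e   3    3    3    3    4    5    5
  d   4    4    4    4    4    5    5
Edit distance = dp[4][6] = 5

5


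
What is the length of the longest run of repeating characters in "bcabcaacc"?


Input: "bcabcaacc"
Scanning for longest run:
  Position 1 ('c'): new char, reset run to 1
  Position 2 ('a'): new char, reset run to 1
  Position 3 ('b'): new char, reset run to 1
  Position 4 ('c'): new char, reset run to 1
  Position 5 ('a'): new char, reset run to 1
  Position 6 ('a'): continues run of 'a', length=2
  Position 7 ('c'): new char, reset run to 1
  Position 8 ('c'): continues run of 'c', length=2
Longest run: 'a' with length 2

2


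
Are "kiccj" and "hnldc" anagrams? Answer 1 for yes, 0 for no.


Strings: "kiccj", "hnldc"
Sorted first:  ccijk
Sorted second: cdhln
Differ at position 1: 'c' vs 'd' => not anagrams

0


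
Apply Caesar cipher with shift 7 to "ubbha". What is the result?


Caesar cipher: shift "ubbha" by 7
  'u' (pos 20) + 7 = pos 1 = 'b'
  'b' (pos 1) + 7 = pos 8 = 'i'
  'b' (pos 1) + 7 = pos 8 = 'i'
  'h' (pos 7) + 7 = pos 14 = 'o'
  'a' (pos 0) + 7 = pos 7 = 'h'
Result: biioh

biioh


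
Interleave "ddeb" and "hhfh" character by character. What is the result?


Interleaving "ddeb" and "hhfh":
  Position 0: 'd' from first, 'h' from second => "dh"
  Position 1: 'd' from first, 'h' from second => "dh"
  Position 2: 'e' from first, 'f' from second => "ef"
  Position 3: 'b' from first, 'h' from second => "bh"
Result: dhdhefbh

dhdhefbh


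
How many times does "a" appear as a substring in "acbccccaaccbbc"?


Searching for "a" in "acbccccaaccbbc"
Scanning each position:
  Position 0: "a" => MATCH
  Position 1: "c" => no
  Position 2: "b" => no
  Position 3: "c" => no
  Position 4: "c" => no
  Position 5: "c" => no
  Position 6: "c" => no
  Position 7: "a" => MATCH
  Position 8: "a" => MATCH
  Position 9: "c" => no
  Position 10: "c" => no
  Position 11: "b" => no
  Position 12: "b" => no
  Position 13: "c" => no
Total occurrences: 3

3


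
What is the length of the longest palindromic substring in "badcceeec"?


Input: "badcceeec"
Checking substrings for palindromes:
  [4:9] "ceeec" (len 5) => palindrome
  [5:8] "eee" (len 3) => palindrome
  [3:5] "cc" (len 2) => palindrome
  [5:7] "ee" (len 2) => palindrome
  [6:8] "ee" (len 2) => palindrome
Longest palindromic substring: "ceeec" with length 5

5


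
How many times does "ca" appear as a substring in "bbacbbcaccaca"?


Searching for "ca" in "bbacbbcaccaca"
Scanning each position:
  Position 0: "bb" => no
  Position 1: "ba" => no
  Position 2: "ac" => no
  Position 3: "cb" => no
  Position 4: "bb" => no
  Position 5: "bc" => no
  Position 6: "ca" => MATCH
  Position 7: "ac" => no
  Position 8: "cc" => no
  Position 9: "ca" => MATCH
  Position 10: "ac" => no
  Position 11: "ca" => MATCH
Total occurrences: 3

3


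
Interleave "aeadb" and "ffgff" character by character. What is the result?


Interleaving "aeadb" and "ffgff":
  Position 0: 'a' from first, 'f' from second => "af"
  Position 1: 'e' from first, 'f' from second => "ef"
  Position 2: 'a' from first, 'g' from second => "ag"
  Position 3: 'd' from first, 'f' from second => "df"
  Position 4: 'b' from first, 'f' from second => "bf"
Result: afefagdfbf

afefagdfbf


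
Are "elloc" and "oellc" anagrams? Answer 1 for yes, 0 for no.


Strings: "elloc", "oellc"
Sorted first:  cello
Sorted second: cello
Sorted forms match => anagrams

1


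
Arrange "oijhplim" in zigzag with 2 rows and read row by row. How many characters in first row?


Zigzag "oijhplim" into 2 rows:
Placing characters:
  'o' => row 0
  'i' => row 1
  'j' => row 0
  'h' => row 1
  'p' => row 0
  'l' => row 1
  'i' => row 0
  'm' => row 1
Rows:
  Row 0: "ojpi"
  Row 1: "ihlm"
First row length: 4

4


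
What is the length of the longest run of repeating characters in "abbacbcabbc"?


Input: "abbacbcabbc"
Scanning for longest run:
  Position 1 ('b'): new char, reset run to 1
  Position 2 ('b'): continues run of 'b', length=2
  Position 3 ('a'): new char, reset run to 1
  Position 4 ('c'): new char, reset run to 1
  Position 5 ('b'): new char, reset run to 1
  Position 6 ('c'): new char, reset run to 1
  Position 7 ('a'): new char, reset run to 1
  Position 8 ('b'): new char, reset run to 1
  Position 9 ('b'): continues run of 'b', length=2
  Position 10 ('c'): new char, reset run to 1
Longest run: 'b' with length 2

2


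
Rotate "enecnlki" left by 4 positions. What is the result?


Input: "enecnlki", rotate left by 4
First 4 characters: "enec"
Remaining characters: "nlki"
Concatenate remaining + first: "nlki" + "enec" = "nlkienec"

nlkienec


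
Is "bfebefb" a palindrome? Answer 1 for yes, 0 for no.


Input: bfebefb
Reversed: bfebefb
  Compare pos 0 ('b') with pos 6 ('b'): match
  Compare pos 1 ('f') with pos 5 ('f'): match
  Compare pos 2 ('e') with pos 4 ('e'): match
Result: palindrome

1


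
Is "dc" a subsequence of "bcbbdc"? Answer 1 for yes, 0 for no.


Check if "dc" is a subsequence of "bcbbdc"
Greedy scan:
  Position 0 ('b'): no match needed
  Position 1 ('c'): no match needed
  Position 2 ('b'): no match needed
  Position 3 ('b'): no match needed
  Position 4 ('d'): matches sub[0] = 'd'
  Position 5 ('c'): matches sub[1] = 'c'
All 2 characters matched => is a subsequence

1


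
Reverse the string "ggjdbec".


Input: ggjdbec
Reading characters right to left:
  Position 6: 'c'
  Position 5: 'e'
  Position 4: 'b'
  Position 3: 'd'
  Position 2: 'j'
  Position 1: 'g'
  Position 0: 'g'
Reversed: cebdjgg

cebdjgg


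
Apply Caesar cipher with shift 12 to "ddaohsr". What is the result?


Caesar cipher: shift "ddaohsr" by 12
  'd' (pos 3) + 12 = pos 15 = 'p'
  'd' (pos 3) + 12 = pos 15 = 'p'
  'a' (pos 0) + 12 = pos 12 = 'm'
  'o' (pos 14) + 12 = pos 0 = 'a'
  'h' (pos 7) + 12 = pos 19 = 't'
  's' (pos 18) + 12 = pos 4 = 'e'
  'r' (pos 17) + 12 = pos 3 = 'd'
Result: ppmated

ppmated


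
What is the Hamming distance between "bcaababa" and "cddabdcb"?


Comparing "bcaababa" and "cddabdcb" position by position:
  Position 0: 'b' vs 'c' => differ
  Position 1: 'c' vs 'd' => differ
  Position 2: 'a' vs 'd' => differ
  Position 3: 'a' vs 'a' => same
  Position 4: 'b' vs 'b' => same
  Position 5: 'a' vs 'd' => differ
  Position 6: 'b' vs 'c' => differ
  Position 7: 'a' vs 'b' => differ
Total differences (Hamming distance): 6

6
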